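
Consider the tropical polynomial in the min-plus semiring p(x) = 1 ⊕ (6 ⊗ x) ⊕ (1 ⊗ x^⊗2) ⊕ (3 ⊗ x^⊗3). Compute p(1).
p(1) = 1

A tropical monomial a ⊗ x^⊗i evaluates to a + i · x. Evaluating each term at x = 1:
  Term 0 contributes 1 + 0 · 1 = 1
  Term 1 contributes 6 + 1 · 1 = 7
  Term 2 contributes 1 + 2 · 1 = 3
  Term 3 contributes 3 + 3 · 1 = 6
p(1) = ⊕ of these = min[1, 7, 3, 6] = 1.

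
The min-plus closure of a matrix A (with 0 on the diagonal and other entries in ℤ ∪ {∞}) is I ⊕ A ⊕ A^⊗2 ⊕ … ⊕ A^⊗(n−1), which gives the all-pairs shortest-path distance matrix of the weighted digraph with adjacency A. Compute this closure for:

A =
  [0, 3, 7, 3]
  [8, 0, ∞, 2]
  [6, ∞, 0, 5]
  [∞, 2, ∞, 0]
Closure =
  [0, 3, 7, 3]
  [8, 0, 15, 2]
  [6, 7, 0, 5]
  [10, 2, 17, 0]

This is the Floyd-Warshall all-pairs shortest-path computation. For each intermediate vertex k = 0, 1, …, 3, update dist[i][j] ← min(dist[i][j], dist[i][k] + dist[k][j]). The final matrix gives, for each (i, j), the minimum total weight of any directed path from i to j (possibly empty when i = j).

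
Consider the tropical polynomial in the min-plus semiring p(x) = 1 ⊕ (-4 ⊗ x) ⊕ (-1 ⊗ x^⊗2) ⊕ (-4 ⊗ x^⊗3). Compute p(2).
p(2) = -2

A tropical monomial a ⊗ x^⊗i evaluates to a + i · x. Evaluating each term at x = 2:
  Term 0 contributes 1 + 0 · 2 = 1
  Term 1 contributes -4 + 1 · 2 = -2
  Term 2 contributes -1 + 2 · 2 = 3
  Term 3 contributes -4 + 3 · 2 = 2
p(2) = ⊕ of these = min[1, -2, 3, 2] = -2.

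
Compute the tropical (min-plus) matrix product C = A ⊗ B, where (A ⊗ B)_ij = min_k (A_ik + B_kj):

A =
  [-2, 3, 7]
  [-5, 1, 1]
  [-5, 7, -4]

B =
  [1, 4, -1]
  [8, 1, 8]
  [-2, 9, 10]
A ⊗ B =
  [-1, 2, -3]
  [-4, -1, -6]
  [-6, -1, -6]

Apply the min-plus product entry-by-entry:
  C[0][0] = min over k of (A[0][0] + B[0][0] = -2 + 1 = -1, A[0][1] + B[1][0] = 3 + 8 = 11, A[0][2] + B[2][0] = 7 + -2 = 5) = -1 (attained at k = 0)
  C[0][1] = min over k of (A[0][0] + B[0][1] = -2 + 4 = 2, A[0][1] + B[1][1] = 3 + 1 = 4, A[0][2] + B[2][1] = 7 + 9 = 16) = 2 (attained at k = 0)
  C[0][2] = min over k of (A[0][0] + B[0][2] = -2 + -1 = -3, A[0][1] + B[1][2] = 3 + 8 = 11, A[0][2] + B[2][2] = 7 + 10 = 17) = -3 (attained at k = 0)
  C[1][0] = min over k of (A[1][0] + B[0][0] = -5 + 1 = -4, A[1][1] + B[1][0] = 1 + 8 = 9, A[1][2] + B[2][0] = 1 + -2 = -1) = -4 (attained at k = 0)
  C[1][1] = min over k of (A[1][0] + B[0][1] = -5 + 4 = -1, A[1][1] + B[1][1] = 1 + 1 = 2, A[1][2] + B[2][1] = 1 + 9 = 10) = -1 (attained at k = 0)
  C[1][2] = min over k of (A[1][0] + B[0][2] = -5 + -1 = -6, A[1][1] + B[1][2] = 1 + 8 = 9, A[1][2] + B[2][2] = 1 + 10 = 11) = -6 (attained at k = 0)
  C[2][0] = min over k of (A[2][0] + B[0][0] = -5 + 1 = -4, A[2][1] + B[1][0] = 7 + 8 = 15, A[2][2] + B[2][0] = -4 + -2 = -6) = -6 (attained at k = 2)
  C[2][1] = min over k of (A[2][0] + B[0][1] = -5 + 4 = -1, A[2][1] + B[1][1] = 7 + 1 = 8, A[2][2] + B[2][1] = -4 + 9 = 5) = -1 (attained at k = 0)
  C[2][2] = min over k of (A[2][0] + B[0][2] = -5 + -1 = -6, A[2][1] + B[1][2] = 7 + 8 = 15, A[2][2] + B[2][2] = -4 + 10 = 6) = -6 (attained at k = 0)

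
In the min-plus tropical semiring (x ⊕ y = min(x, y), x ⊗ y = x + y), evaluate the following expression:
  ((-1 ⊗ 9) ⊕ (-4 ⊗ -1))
((-1 ⊗ 9) ⊕ (-4 ⊗ -1)) = -5

Expand innermost to outermost. Recall ⊕ takes the minimum of its arguments and ⊗ takes their sum. Working out the expression ((-1 ⊗ 9) ⊕ (-4 ⊗ -1)) gives -5.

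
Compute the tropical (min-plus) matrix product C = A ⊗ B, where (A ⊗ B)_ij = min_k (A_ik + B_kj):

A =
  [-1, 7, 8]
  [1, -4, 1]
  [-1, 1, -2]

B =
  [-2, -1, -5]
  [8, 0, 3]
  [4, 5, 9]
A ⊗ B =
  [-3, -2, -6]
  [-1, -4, -4]
  [-3, -2, -6]

Apply the min-plus product entry-by-entry:
  C[0][0] = min over k of (A[0][0] + B[0][0] = -1 + -2 = -3, A[0][1] + B[1][0] = 7 + 8 = 15, A[0][2] + B[2][0] = 8 + 4 = 12) = -3 (attained at k = 0)
  C[0][1] = min over k of (A[0][0] + B[0][1] = -1 + -1 = -2, A[0][1] + B[1][1] = 7 + 0 = 7, A[0][2] + B[2][1] = 8 + 5 = 13) = -2 (attained at k = 0)
  C[0][2] = min over k of (A[0][0] + B[0][2] = -1 + -5 = -6, A[0][1] + B[1][2] = 7 + 3 = 10, A[0][2] + B[2][2] = 8 + 9 = 17) = -6 (attained at k = 0)
  C[1][0] = min over k of (A[1][0] + B[0][0] = 1 + -2 = -1, A[1][1] + B[1][0] = -4 + 8 = 4, A[1][2] + B[2][0] = 1 + 4 = 5) = -1 (attained at k = 0)
  C[1][1] = min over k of (A[1][0] + B[0][1] = 1 + -1 = 0, A[1][1] + B[1][1] = -4 + 0 = -4, A[1][2] + B[2][1] = 1 + 5 = 6) = -4 (attained at k = 1)
  C[1][2] = min over k of (A[1][0] + B[0][2] = 1 + -5 = -4, A[1][1] + B[1][2] = -4 + 3 = -1, A[1][2] + B[2][2] = 1 + 9 = 10) = -4 (attained at k = 0)
  C[2][0] = min over k of (A[2][0] + B[0][0] = -1 + -2 = -3, A[2][1] + B[1][0] = 1 + 8 = 9, A[2][2] + B[2][0] = -2 + 4 = 2) = -3 (attained at k = 0)
  C[2][1] = min over k of (A[2][0] + B[0][1] = -1 + -1 = -2, A[2][1] + B[1][1] = 1 + 0 = 1, A[2][2] + B[2][1] = -2 + 5 = 3) = -2 (attained at k = 0)
  C[2][2] = min over k of (A[2][0] + B[0][2] = -1 + -5 = -6, A[2][1] + B[1][2] = 1 + 3 = 4, A[2][2] + B[2][2] = -2 + 9 = 7) = -6 (attained at k = 0)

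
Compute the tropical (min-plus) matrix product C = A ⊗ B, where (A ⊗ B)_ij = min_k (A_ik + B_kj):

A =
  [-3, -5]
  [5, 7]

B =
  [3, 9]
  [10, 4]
A ⊗ B =
  [0, -1]
  [8, 11]

Apply the min-plus product entry-by-entry:
  C[0][0] = min over k of (A[0][0] + B[0][0] = -3 + 3 = 0, A[0][1] + B[1][0] = -5 + 10 = 5) = 0 (attained at k = 0)
  C[0][1] = min over k of (A[0][0] + B[0][1] = -3 + 9 = 6, A[0][1] + B[1][1] = -5 + 4 = -1) = -1 (attained at k = 1)
  C[1][0] = min over k of (A[1][0] + B[0][0] = 5 + 3 = 8, A[1][1] + B[1][0] = 7 + 10 = 17) = 8 (attained at k = 0)
  C[1][1] = min over k of (A[1][0] + B[0][1] = 5 + 9 = 14, A[1][1] + B[1][1] = 7 + 4 = 11) = 11 (attained at k = 1)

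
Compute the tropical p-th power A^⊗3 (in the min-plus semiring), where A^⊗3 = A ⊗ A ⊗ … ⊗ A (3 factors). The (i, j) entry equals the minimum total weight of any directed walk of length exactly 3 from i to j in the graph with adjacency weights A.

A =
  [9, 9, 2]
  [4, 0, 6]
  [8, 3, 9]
A^⊗3 =
  [9, 5, 11]
  [4, 0, 6]
  [7, 3, 9]

Each entry (A^⊗3)_ij equals the minimum over all length-3 walks i = v_0 → v_1 → … → v_3 = j of Σ_t A[v_t][v_{t+1}]. For example, for (i, j) = (0, 2) we minimise over 9 possible intermediate vertex sequences; the minimum is 11, attained along the walk 0 → 2 → 1 → 2.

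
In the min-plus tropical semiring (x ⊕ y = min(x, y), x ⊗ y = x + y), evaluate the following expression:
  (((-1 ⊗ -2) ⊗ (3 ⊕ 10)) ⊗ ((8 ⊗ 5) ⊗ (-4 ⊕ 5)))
(((-1 ⊗ -2) ⊗ (3 ⊕ 10)) ⊗ ((8 ⊗ 5) ⊗ (-4 ⊕ 5))) = 9

Expand innermost to outermost. Recall ⊕ takes the minimum of its arguments and ⊗ takes their sum. Working out the expression (((-1 ⊗ -2) ⊗ (3 ⊕ 10)) ⊗ ((8 ⊗ 5) ⊗ (-4 ⊕ 5))) gives 9.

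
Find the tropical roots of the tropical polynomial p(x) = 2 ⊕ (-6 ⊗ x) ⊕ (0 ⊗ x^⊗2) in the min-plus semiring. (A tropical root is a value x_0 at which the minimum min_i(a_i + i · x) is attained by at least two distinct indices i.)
Roots: {-6, 8}

Each tropical root is a break point of the lower envelope of the lines y = a_i + i · x (there are 3 lines, with slopes 0, 1, ..., 2). Only the lines that attain the minimum somewhere contribute to roots; other lines are dominated. Here the surviving (envelope) indices are i = 2, i = 1, i = 0.
Intersections between consecutive envelope lines give the roots: for adjacent envelope indices i < j the intersection is x = (a_i − a_j) / (j − i). Reading off the sorted break points: {-6, 8}.
Verification: at each break x_0, at least two indices attain the minimum of min_i(a_i + i · x_0).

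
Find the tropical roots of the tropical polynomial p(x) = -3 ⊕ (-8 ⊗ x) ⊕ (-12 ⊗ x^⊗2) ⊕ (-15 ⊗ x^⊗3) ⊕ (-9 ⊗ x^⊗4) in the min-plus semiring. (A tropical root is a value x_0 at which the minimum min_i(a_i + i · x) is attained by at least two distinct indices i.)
Roots: {-6, 3, 4, 5}

Each tropical root is a break point of the lower envelope of the lines y = a_i + i · x (there are 5 lines, with slopes 0, 1, ..., 4). Only the lines that attain the minimum somewhere contribute to roots; other lines are dominated. Here the surviving (envelope) indices are i = 4, i = 3, i = 2, i = 1, i = 0.
Intersections between consecutive envelope lines give the roots: for adjacent envelope indices i < j the intersection is x = (a_i − a_j) / (j − i). Reading off the sorted break points: {-6, 3, 4, 5}.
Verification: at each break x_0, at least two indices attain the minimum of min_i(a_i + i · x_0).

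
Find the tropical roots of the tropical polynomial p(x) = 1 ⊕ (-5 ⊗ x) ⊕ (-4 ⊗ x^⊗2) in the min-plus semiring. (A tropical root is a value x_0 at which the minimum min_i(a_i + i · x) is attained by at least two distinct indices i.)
Roots: {-1, 6}

Each tropical root is a break point of the lower envelope of the lines y = a_i + i · x (there are 3 lines, with slopes 0, 1, ..., 2). Only the lines that attain the minimum somewhere contribute to roots; other lines are dominated. Here the surviving (envelope) indices are i = 2, i = 1, i = 0.
Intersections between consecutive envelope lines give the roots: for adjacent envelope indices i < j the intersection is x = (a_i − a_j) / (j − i). Reading off the sorted break points: {-1, 6}.
Verification: at each break x_0, at least two indices attain the minimum of min_i(a_i + i · x_0).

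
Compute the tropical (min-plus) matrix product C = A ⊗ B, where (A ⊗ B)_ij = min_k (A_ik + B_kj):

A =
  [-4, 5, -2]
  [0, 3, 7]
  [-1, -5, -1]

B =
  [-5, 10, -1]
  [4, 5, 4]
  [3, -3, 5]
A ⊗ B =
  [-9, -5, -5]
  [-5, 4, -1]
  [-6, -4, -2]

Apply the min-plus product entry-by-entry:
  C[0][0] = min over k of (A[0][0] + B[0][0] = -4 + -5 = -9, A[0][1] + B[1][0] = 5 + 4 = 9, A[0][2] + B[2][0] = -2 + 3 = 1) = -9 (attained at k = 0)
  C[0][1] = min over k of (A[0][0] + B[0][1] = -4 + 10 = 6, A[0][1] + B[1][1] = 5 + 5 = 10, A[0][2] + B[2][1] = -2 + -3 = -5) = -5 (attained at k = 2)
  C[0][2] = min over k of (A[0][0] + B[0][2] = -4 + -1 = -5, A[0][1] + B[1][2] = 5 + 4 = 9, A[0][2] + B[2][2] = -2 + 5 = 3) = -5 (attained at k = 0)
  C[1][0] = min over k of (A[1][0] + B[0][0] = 0 + -5 = -5, A[1][1] + B[1][0] = 3 + 4 = 7, A[1][2] + B[2][0] = 7 + 3 = 10) = -5 (attained at k = 0)
  C[1][1] = min over k of (A[1][0] + B[0][1] = 0 + 10 = 10, A[1][1] + B[1][1] = 3 + 5 = 8, A[1][2] + B[2][1] = 7 + -3 = 4) = 4 (attained at k = 2)
  C[1][2] = min over k of (A[1][0] + B[0][2] = 0 + -1 = -1, A[1][1] + B[1][2] = 3 + 4 = 7, A[1][2] + B[2][2] = 7 + 5 = 12) = -1 (attained at k = 0)
  C[2][0] = min over k of (A[2][0] + B[0][0] = -1 + -5 = -6, A[2][1] + B[1][0] = -5 + 4 = -1, A[2][2] + B[2][0] = -1 + 3 = 2) = -6 (attained at k = 0)
  C[2][1] = min over k of (A[2][0] + B[0][1] = -1 + 10 = 9, A[2][1] + B[1][1] = -5 + 5 = 0, A[2][2] + B[2][1] = -1 + -3 = -4) = -4 (attained at k = 2)
  C[2][2] = min over k of (A[2][0] + B[0][2] = -1 + -1 = -2, A[2][1] + B[1][2] = -5 + 4 = -1, A[2][2] + B[2][2] = -1 + 5 = 4) = -2 (attained at k = 0)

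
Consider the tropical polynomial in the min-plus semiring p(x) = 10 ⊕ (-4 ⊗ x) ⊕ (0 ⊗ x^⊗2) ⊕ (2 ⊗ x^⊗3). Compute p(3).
p(3) = -1

A tropical monomial a ⊗ x^⊗i evaluates to a + i · x. Evaluating each term at x = 3:
  Term 0 contributes 10 + 0 · 3 = 10
  Term 1 contributes -4 + 1 · 3 = -1
  Term 2 contributes 0 + 2 · 3 = 6
  Term 3 contributes 2 + 3 · 3 = 11
p(3) = ⊕ of these = min[10, -1, 6, 11] = -1.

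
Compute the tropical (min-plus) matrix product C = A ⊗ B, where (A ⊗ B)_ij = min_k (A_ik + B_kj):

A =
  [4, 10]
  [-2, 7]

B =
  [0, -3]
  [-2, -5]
A ⊗ B =
  [4, 1]
  [-2, -5]

Apply the min-plus product entry-by-entry:
  C[0][0] = min over k of (A[0][0] + B[0][0] = 4 + 0 = 4, A[0][1] + B[1][0] = 10 + -2 = 8) = 4 (attained at k = 0)
  C[0][1] = min over k of (A[0][0] + B[0][1] = 4 + -3 = 1, A[0][1] + B[1][1] = 10 + -5 = 5) = 1 (attained at k = 0)
  C[1][0] = min over k of (A[1][0] + B[0][0] = -2 + 0 = -2, A[1][1] + B[1][0] = 7 + -2 = 5) = -2 (attained at k = 0)
  C[1][1] = min over k of (A[1][0] + B[0][1] = -2 + -3 = -5, A[1][1] + B[1][1] = 7 + -5 = 2) = -5 (attained at k = 0)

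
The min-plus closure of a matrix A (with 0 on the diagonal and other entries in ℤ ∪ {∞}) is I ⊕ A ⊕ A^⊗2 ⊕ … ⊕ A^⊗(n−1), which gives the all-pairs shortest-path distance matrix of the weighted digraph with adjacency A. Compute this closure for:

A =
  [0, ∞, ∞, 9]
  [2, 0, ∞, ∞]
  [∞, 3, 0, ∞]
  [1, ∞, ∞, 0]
Closure =
  [0, ∞, ∞, 9]
  [2, 0, ∞, 11]
  [5, 3, 0, 14]
  [1, ∞, ∞, 0]

This is the Floyd-Warshall all-pairs shortest-path computation. For each intermediate vertex k = 0, 1, …, 3, update dist[i][j] ← min(dist[i][j], dist[i][k] + dist[k][j]). The final matrix gives, for each (i, j), the minimum total weight of any directed path from i to j (possibly empty when i = j).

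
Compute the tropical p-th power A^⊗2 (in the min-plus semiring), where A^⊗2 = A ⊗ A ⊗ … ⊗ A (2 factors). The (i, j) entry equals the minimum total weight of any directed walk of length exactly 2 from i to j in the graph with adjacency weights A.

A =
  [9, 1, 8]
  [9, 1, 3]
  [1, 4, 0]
A^⊗2 =
  [9, 2, 4]
  [4, 2, 3]
  [1, 2, 0]

Each entry (A^⊗2)_ij equals the minimum over all length-2 walks i = v_0 → v_1 → … → v_2 = j of Σ_t A[v_t][v_{t+1}]. For example, for (i, j) = (0, 2) we minimise over 3 possible intermediate vertex sequences; the minimum is 4, attained along the walk 0 → 1 → 2.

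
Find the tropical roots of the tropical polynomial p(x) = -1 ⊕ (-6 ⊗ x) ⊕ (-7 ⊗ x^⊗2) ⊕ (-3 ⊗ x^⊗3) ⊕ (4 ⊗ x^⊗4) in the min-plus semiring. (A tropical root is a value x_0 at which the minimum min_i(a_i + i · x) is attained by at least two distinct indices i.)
Roots: {-7, -4, 1, 5}

Each tropical root is a break point of the lower envelope of the lines y = a_i + i · x (there are 5 lines, with slopes 0, 1, ..., 4). Only the lines that attain the minimum somewhere contribute to roots; other lines are dominated. Here the surviving (envelope) indices are i = 4, i = 3, i = 2, i = 1, i = 0.
Intersections between consecutive envelope lines give the roots: for adjacent envelope indices i < j the intersection is x = (a_i − a_j) / (j − i). Reading off the sorted break points: {-7, -4, 1, 5}.
Verification: at each break x_0, at least two indices attain the minimum of min_i(a_i + i · x_0).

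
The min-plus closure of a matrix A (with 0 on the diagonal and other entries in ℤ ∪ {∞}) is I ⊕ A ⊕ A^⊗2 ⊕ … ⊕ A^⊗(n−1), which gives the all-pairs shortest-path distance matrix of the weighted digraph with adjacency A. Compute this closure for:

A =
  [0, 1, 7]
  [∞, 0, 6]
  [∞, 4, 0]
Closure =
  [0, 1, 7]
  [∞, 0, 6]
  [∞, 4, 0]

This is the Floyd-Warshall all-pairs shortest-path computation. For each intermediate vertex k = 0, 1, …, 2, update dist[i][j] ← min(dist[i][j], dist[i][k] + dist[k][j]). The final matrix gives, for each (i, j), the minimum total weight of any directed path from i to j (possibly empty when i = j).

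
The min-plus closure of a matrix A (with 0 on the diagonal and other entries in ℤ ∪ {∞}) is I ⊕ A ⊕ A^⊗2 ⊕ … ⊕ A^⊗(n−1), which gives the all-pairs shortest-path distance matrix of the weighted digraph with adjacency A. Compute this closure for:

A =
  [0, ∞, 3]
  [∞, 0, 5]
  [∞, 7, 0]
Closure =
  [0, 10, 3]
  [∞, 0, 5]
  [∞, 7, 0]

This is the Floyd-Warshall all-pairs shortest-path computation. For each intermediate vertex k = 0, 1, …, 2, update dist[i][j] ← min(dist[i][j], dist[i][k] + dist[k][j]). The final matrix gives, for each (i, j), the minimum total weight of any directed path from i to j (possibly empty when i = j).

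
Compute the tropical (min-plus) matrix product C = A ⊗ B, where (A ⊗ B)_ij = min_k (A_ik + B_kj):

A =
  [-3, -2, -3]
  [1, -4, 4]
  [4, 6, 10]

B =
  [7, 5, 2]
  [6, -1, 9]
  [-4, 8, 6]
A ⊗ B =
  [-7, -3, -1]
  [0, -5, 3]
  [6, 5, 6]

Apply the min-plus product entry-by-entry:
  C[0][0] = min over k of (A[0][0] + B[0][0] = -3 + 7 = 4, A[0][1] + B[1][0] = -2 + 6 = 4, A[0][2] + B[2][0] = -3 + -4 = -7) = -7 (attained at k = 2)
  C[0][1] = min over k of (A[0][0] + B[0][1] = -3 + 5 = 2, A[0][1] + B[1][1] = -2 + -1 = -3, A[0][2] + B[2][1] = -3 + 8 = 5) = -3 (attained at k = 1)
  C[0][2] = min over k of (A[0][0] + B[0][2] = -3 + 2 = -1, A[0][1] + B[1][2] = -2 + 9 = 7, A[0][2] + B[2][2] = -3 + 6 = 3) = -1 (attained at k = 0)
  C[1][0] = min over k of (A[1][0] + B[0][0] = 1 + 7 = 8, A[1][1] + B[1][0] = -4 + 6 = 2, A[1][2] + B[2][0] = 4 + -4 = 0) = 0 (attained at k = 2)
  C[1][1] = min over k of (A[1][0] + B[0][1] = 1 + 5 = 6, A[1][1] + B[1][1] = -4 + -1 = -5, A[1][2] + B[2][1] = 4 + 8 = 12) = -5 (attained at k = 1)
  C[1][2] = min over k of (A[1][0] + B[0][2] = 1 + 2 = 3, A[1][1] + B[1][2] = -4 + 9 = 5, A[1][2] + B[2][2] = 4 + 6 = 10) = 3 (attained at k = 0)
  C[2][0] = min over k of (A[2][0] + B[0][0] = 4 + 7 = 11, A[2][1] + B[1][0] = 6 + 6 = 12, A[2][2] + B[2][0] = 10 + -4 = 6) = 6 (attained at k = 2)
  C[2][1] = min over k of (A[2][0] + B[0][1] = 4 + 5 = 9, A[2][1] + B[1][1] = 6 + -1 = 5, A[2][2] + B[2][1] = 10 + 8 = 18) = 5 (attained at k = 1)
  C[2][2] = min over k of (A[2][0] + B[0][2] = 4 + 2 = 6, A[2][1] + B[1][2] = 6 + 9 = 15, A[2][2] + B[2][2] = 10 + 6 = 16) = 6 (attained at k = 0)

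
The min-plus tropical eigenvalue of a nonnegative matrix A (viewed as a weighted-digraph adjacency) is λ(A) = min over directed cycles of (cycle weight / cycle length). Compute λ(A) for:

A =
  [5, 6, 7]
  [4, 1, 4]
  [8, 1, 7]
λ(A) = 1

Enumerate directed cycles and compute their means (weight / length). Sample:
  cycle 0 → 0: weight = 5, length = 1, mean = 5/1 ≈ 5.000
  cycle 1 → 1: weight = 1, length = 1, mean = 1/1 ≈ 1.000
  cycle 2 → 2: weight = 7, length = 1, mean = 7/1 ≈ 7.000
  cycle 0 → 1 → 0: weight = 10, length = 2, mean = 10/2 ≈ 5.000
  cycle 0 → 2 → 0: weight = 15, length = 2, mean = 15/2 ≈ 7.500
  cycle 1 → 0 → 1: weight = 10, length = 2, mean = 10/2 ≈ 5.000
Minimum mean = 1.000, attained e.g. along the cycle 1 → 1 with weight 1 and length 1. So λ(A) = 1/1 = 1.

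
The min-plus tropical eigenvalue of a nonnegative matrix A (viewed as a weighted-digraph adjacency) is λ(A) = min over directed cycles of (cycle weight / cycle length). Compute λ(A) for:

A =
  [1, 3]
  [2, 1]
λ(A) = 1

Enumerate directed cycles and compute their means (weight / length). Sample:
  cycle 0 → 0: weight = 1, length = 1, mean = 1/1 ≈ 1.000
  cycle 1 → 1: weight = 1, length = 1, mean = 1/1 ≈ 1.000
  cycle 0 → 1 → 0: weight = 5, length = 2, mean = 5/2 ≈ 2.500
  cycle 1 → 0 → 1: weight = 5, length = 2, mean = 5/2 ≈ 2.500
Minimum mean = 1.000, attained e.g. along the cycle 0 → 0 with weight 1 and length 1. So λ(A) = 1/1 = 1.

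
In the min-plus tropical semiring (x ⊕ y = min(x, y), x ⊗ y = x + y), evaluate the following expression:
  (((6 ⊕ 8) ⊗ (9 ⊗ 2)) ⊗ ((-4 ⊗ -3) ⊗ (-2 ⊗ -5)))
(((6 ⊕ 8) ⊗ (9 ⊗ 2)) ⊗ ((-4 ⊗ -3) ⊗ (-2 ⊗ -5))) = 3

Expand innermost to outermost. Recall ⊕ takes the minimum of its arguments and ⊗ takes their sum. Working out the expression (((6 ⊕ 8) ⊗ (9 ⊗ 2)) ⊗ ((-4 ⊗ -3) ⊗ (-2 ⊗ -5))) gives 3.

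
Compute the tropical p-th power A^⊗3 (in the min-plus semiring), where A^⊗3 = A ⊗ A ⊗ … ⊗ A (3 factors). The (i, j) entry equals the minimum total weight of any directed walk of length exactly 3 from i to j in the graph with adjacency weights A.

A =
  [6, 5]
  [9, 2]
A^⊗3 =
  [16, 9]
  [13, 6]

Each entry (A^⊗3)_ij equals the minimum over all length-3 walks i = v_0 → v_1 → … → v_3 = j of Σ_t A[v_t][v_{t+1}]. For example, for (i, j) = (0, 1) we minimise over 4 possible intermediate vertex sequences; the minimum is 9, attained along the walk 0 → 1 → 1 → 1.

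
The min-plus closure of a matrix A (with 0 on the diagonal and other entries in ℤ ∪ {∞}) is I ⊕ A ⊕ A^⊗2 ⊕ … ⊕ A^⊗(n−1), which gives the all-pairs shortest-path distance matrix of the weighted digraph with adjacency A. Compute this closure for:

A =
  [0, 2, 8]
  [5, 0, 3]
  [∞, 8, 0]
Closure =
  [0, 2, 5]
  [5, 0, 3]
  [13, 8, 0]

This is the Floyd-Warshall all-pairs shortest-path computation. For each intermediate vertex k = 0, 1, …, 2, update dist[i][j] ← min(dist[i][j], dist[i][k] + dist[k][j]). The final matrix gives, for each (i, j), the minimum total weight of any directed path from i to j (possibly empty when i = j).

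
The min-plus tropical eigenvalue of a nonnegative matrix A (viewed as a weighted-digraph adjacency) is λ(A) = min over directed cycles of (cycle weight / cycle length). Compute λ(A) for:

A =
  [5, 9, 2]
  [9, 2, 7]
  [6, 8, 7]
λ(A) = 2

Enumerate directed cycles and compute their means (weight / length). Sample:
  cycle 0 → 0: weight = 5, length = 1, mean = 5/1 ≈ 5.000
  cycle 1 → 1: weight = 2, length = 1, mean = 2/1 ≈ 2.000
  cycle 2 → 2: weight = 7, length = 1, mean = 7/1 ≈ 7.000
  cycle 0 → 1 → 0: weight = 18, length = 2, mean = 18/2 ≈ 9.000
  cycle 0 → 2 → 0: weight = 8, length = 2, mean = 8/2 ≈ 4.000
  cycle 1 → 0 → 1: weight = 18, length = 2, mean = 18/2 ≈ 9.000
Minimum mean = 2.000, attained e.g. along the cycle 1 → 1 with weight 2 and length 1. So λ(A) = 2/1 = 2.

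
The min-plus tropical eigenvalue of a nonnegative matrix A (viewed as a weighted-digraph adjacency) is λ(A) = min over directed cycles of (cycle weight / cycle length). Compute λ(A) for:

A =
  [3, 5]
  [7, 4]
λ(A) = 3

Enumerate directed cycles and compute their means (weight / length). Sample:
  cycle 0 → 0: weight = 3, length = 1, mean = 3/1 ≈ 3.000
  cycle 1 → 1: weight = 4, length = 1, mean = 4/1 ≈ 4.000
  cycle 0 → 1 → 0: weight = 12, length = 2, mean = 12/2 ≈ 6.000
  cycle 1 → 0 → 1: weight = 12, length = 2, mean = 12/2 ≈ 6.000
Minimum mean = 3.000, attained e.g. along the cycle 0 → 0 with weight 3 and length 1. So λ(A) = 3/1 = 3.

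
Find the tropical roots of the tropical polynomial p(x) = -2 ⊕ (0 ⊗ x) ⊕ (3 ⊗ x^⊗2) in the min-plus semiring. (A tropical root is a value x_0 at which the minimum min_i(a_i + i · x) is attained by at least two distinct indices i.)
Roots: {-3, -2}

Each tropical root is a break point of the lower envelope of the lines y = a_i + i · x (there are 3 lines, with slopes 0, 1, ..., 2). Only the lines that attain the minimum somewhere contribute to roots; other lines are dominated. Here the surviving (envelope) indices are i = 2, i = 1, i = 0.
Intersections between consecutive envelope lines give the roots: for adjacent envelope indices i < j the intersection is x = (a_i − a_j) / (j − i). Reading off the sorted break points: {-3, -2}.
Verification: at each break x_0, at least two indices attain the minimum of min_i(a_i + i · x_0).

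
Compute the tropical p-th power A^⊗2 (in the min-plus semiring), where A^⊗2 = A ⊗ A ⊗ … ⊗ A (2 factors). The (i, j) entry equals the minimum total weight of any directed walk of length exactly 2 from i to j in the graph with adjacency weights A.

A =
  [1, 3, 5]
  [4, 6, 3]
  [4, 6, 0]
A^⊗2 =
  [2, 4, 5]
  [5, 7, 3]
  [4, 6, 0]

Each entry (A^⊗2)_ij equals the minimum over all length-2 walks i = v_0 → v_1 → … → v_2 = j of Σ_t A[v_t][v_{t+1}]. For example, for (i, j) = (0, 2) we minimise over 3 possible intermediate vertex sequences; the minimum is 5, attained along the walk 0 → 2 → 2.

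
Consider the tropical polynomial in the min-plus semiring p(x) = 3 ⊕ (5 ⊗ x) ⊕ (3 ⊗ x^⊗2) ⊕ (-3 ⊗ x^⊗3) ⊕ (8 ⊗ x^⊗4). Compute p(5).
p(5) = 3

A tropical monomial a ⊗ x^⊗i evaluates to a + i · x. Evaluating each term at x = 5:
  Term 0 contributes 3 + 0 · 5 = 3
  Term 1 contributes 5 + 1 · 5 = 10
  Term 2 contributes 3 + 2 · 5 = 13
  Term 3 contributes -3 + 3 · 5 = 12
  Term 4 contributes 8 + 4 · 5 = 28
p(5) = ⊕ of these = min[3, 10, 13, 12, 28] = 3.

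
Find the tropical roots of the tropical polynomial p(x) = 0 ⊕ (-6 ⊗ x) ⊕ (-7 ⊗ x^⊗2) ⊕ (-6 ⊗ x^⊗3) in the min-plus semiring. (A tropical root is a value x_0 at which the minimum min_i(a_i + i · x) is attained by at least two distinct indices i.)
Roots: {-1, 1, 6}

Each tropical root is a break point of the lower envelope of the lines y = a_i + i · x (there are 4 lines, with slopes 0, 1, ..., 3). Only the lines that attain the minimum somewhere contribute to roots; other lines are dominated. Here the surviving (envelope) indices are i = 3, i = 2, i = 1, i = 0.
Intersections between consecutive envelope lines give the roots: for adjacent envelope indices i < j the intersection is x = (a_i − a_j) / (j − i). Reading off the sorted break points: {-1, 1, 6}.
Verification: at each break x_0, at least two indices attain the minimum of min_i(a_i + i · x_0).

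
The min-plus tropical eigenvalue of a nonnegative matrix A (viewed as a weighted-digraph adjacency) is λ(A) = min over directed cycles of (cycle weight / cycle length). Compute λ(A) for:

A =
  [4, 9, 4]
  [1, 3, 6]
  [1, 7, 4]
λ(A) = 5/2

Enumerate directed cycles and compute their means (weight / length). Sample:
  cycle 0 → 0: weight = 4, length = 1, mean = 4/1 ≈ 4.000
  cycle 1 → 1: weight = 3, length = 1, mean = 3/1 ≈ 3.000
  cycle 2 → 2: weight = 4, length = 1, mean = 4/1 ≈ 4.000
  cycle 0 → 1 → 0: weight = 10, length = 2, mean = 10/2 ≈ 5.000
  cycle 0 → 2 → 0: weight = 5, length = 2, mean = 5/2 ≈ 2.500
  cycle 1 → 0 → 1: weight = 10, length = 2, mean = 10/2 ≈ 5.000
Minimum mean = 2.500, attained e.g. along the cycle 0 → 2 → 0 with weight 5 and length 2. So λ(A) = 5/2 = 5/2.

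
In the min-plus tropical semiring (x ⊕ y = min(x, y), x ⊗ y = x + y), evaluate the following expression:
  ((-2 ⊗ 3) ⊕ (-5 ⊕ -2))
((-2 ⊗ 3) ⊕ (-5 ⊕ -2)) = -5

Expand innermost to outermost. Recall ⊕ takes the minimum of its arguments and ⊗ takes their sum. Working out the expression ((-2 ⊗ 3) ⊕ (-5 ⊕ -2)) gives -5.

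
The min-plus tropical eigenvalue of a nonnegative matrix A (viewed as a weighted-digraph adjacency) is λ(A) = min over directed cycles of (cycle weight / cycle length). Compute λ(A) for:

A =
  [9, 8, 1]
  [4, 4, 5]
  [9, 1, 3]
λ(A) = 2

Enumerate directed cycles and compute their means (weight / length). Sample:
  cycle 0 → 0: weight = 9, length = 1, mean = 9/1 ≈ 9.000
  cycle 1 → 1: weight = 4, length = 1, mean = 4/1 ≈ 4.000
  cycle 2 → 2: weight = 3, length = 1, mean = 3/1 ≈ 3.000
  cycle 0 → 1 → 0: weight = 12, length = 2, mean = 12/2 ≈ 6.000
  cycle 0 → 2 → 0: weight = 10, length = 2, mean = 10/2 ≈ 5.000
  cycle 1 → 0 → 1: weight = 12, length = 2, mean = 12/2 ≈ 6.000
Minimum mean = 2.000, attained e.g. along the cycle 0 → 2 → 1 → 0 with weight 6 and length 3. So λ(A) = 6/3 = 2.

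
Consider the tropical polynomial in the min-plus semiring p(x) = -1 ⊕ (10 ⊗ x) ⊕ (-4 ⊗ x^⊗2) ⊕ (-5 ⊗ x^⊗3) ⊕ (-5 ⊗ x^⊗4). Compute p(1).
p(1) = -2

A tropical monomial a ⊗ x^⊗i evaluates to a + i · x. Evaluating each term at x = 1:
  Term 0 contributes -1 + 0 · 1 = -1
  Term 1 contributes 10 + 1 · 1 = 11
  Term 2 contributes -4 + 2 · 1 = -2
  Term 3 contributes -5 + 3 · 1 = -2
  Term 4 contributes -5 + 4 · 1 = -1
p(1) = ⊕ of these = min[-1, 11, -2, -2, -1] = -2.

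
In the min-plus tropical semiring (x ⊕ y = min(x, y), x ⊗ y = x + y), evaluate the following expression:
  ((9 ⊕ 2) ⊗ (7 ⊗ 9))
((9 ⊕ 2) ⊗ (7 ⊗ 9)) = 18

Expand innermost to outermost. Recall ⊕ takes the minimum of its arguments and ⊗ takes their sum. Working out the expression ((9 ⊕ 2) ⊗ (7 ⊗ 9)) gives 18.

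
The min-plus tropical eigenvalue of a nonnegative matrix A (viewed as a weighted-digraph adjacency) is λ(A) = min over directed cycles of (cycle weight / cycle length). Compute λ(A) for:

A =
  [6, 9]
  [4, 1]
λ(A) = 1

Enumerate directed cycles and compute their means (weight / length). Sample:
  cycle 0 → 0: weight = 6, length = 1, mean = 6/1 ≈ 6.000
  cycle 1 → 1: weight = 1, length = 1, mean = 1/1 ≈ 1.000
  cycle 0 → 1 → 0: weight = 13, length = 2, mean = 13/2 ≈ 6.500
  cycle 1 → 0 → 1: weight = 13, length = 2, mean = 13/2 ≈ 6.500
Minimum mean = 1.000, attained e.g. along the cycle 1 → 1 with weight 1 and length 1. So λ(A) = 1/1 = 1.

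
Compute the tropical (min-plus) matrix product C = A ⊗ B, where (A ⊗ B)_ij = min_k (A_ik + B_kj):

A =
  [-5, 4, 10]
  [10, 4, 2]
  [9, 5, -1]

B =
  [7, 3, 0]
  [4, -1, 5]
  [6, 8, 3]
A ⊗ B =
  [2, -2, -5]
  [8, 3, 5]
  [5, 4, 2]

Apply the min-plus product entry-by-entry:
  C[0][0] = min over k of (A[0][0] + B[0][0] = -5 + 7 = 2, A[0][1] + B[1][0] = 4 + 4 = 8, A[0][2] + B[2][0] = 10 + 6 = 16) = 2 (attained at k = 0)
  C[0][1] = min over k of (A[0][0] + B[0][1] = -5 + 3 = -2, A[0][1] + B[1][1] = 4 + -1 = 3, A[0][2] + B[2][1] = 10 + 8 = 18) = -2 (attained at k = 0)
  C[0][2] = min over k of (A[0][0] + B[0][2] = -5 + 0 = -5, A[0][1] + B[1][2] = 4 + 5 = 9, A[0][2] + B[2][2] = 10 + 3 = 13) = -5 (attained at k = 0)
  C[1][0] = min over k of (A[1][0] + B[0][0] = 10 + 7 = 17, A[1][1] + B[1][0] = 4 + 4 = 8, A[1][2] + B[2][0] = 2 + 6 = 8) = 8 (attained at k = 1)
  C[1][1] = min over k of (A[1][0] + B[0][1] = 10 + 3 = 13, A[1][1] + B[1][1] = 4 + -1 = 3, A[1][2] + B[2][1] = 2 + 8 = 10) = 3 (attained at k = 1)
  C[1][2] = min over k of (A[1][0] + B[0][2] = 10 + 0 = 10, A[1][1] + B[1][2] = 4 + 5 = 9, A[1][2] + B[2][2] = 2 + 3 = 5) = 5 (attained at k = 2)
  C[2][0] = min over k of (A[2][0] + B[0][0] = 9 + 7 = 16, A[2][1] + B[1][0] = 5 + 4 = 9, A[2][2] + B[2][0] = -1 + 6 = 5) = 5 (attained at k = 2)
  C[2][1] = min over k of (A[2][0] + B[0][1] = 9 + 3 = 12, A[2][1] + B[1][1] = 5 + -1 = 4, A[2][2] + B[2][1] = -1 + 8 = 7) = 4 (attained at k = 1)
  C[2][2] = min over k of (A[2][0] + B[0][2] = 9 + 0 = 9, A[2][1] + B[1][2] = 5 + 5 = 10, A[2][2] + B[2][2] = -1 + 3 = 2) = 2 (attained at k = 2)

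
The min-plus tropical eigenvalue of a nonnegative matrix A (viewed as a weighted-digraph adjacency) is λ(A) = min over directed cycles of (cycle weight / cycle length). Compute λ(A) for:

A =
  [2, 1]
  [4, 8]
λ(A) = 2

Enumerate directed cycles and compute their means (weight / length). Sample:
  cycle 0 → 0: weight = 2, length = 1, mean = 2/1 ≈ 2.000
  cycle 1 → 1: weight = 8, length = 1, mean = 8/1 ≈ 8.000
  cycle 0 → 1 → 0: weight = 5, length = 2, mean = 5/2 ≈ 2.500
  cycle 1 → 0 → 1: weight = 5, length = 2, mean = 5/2 ≈ 2.500
Minimum mean = 2.000, attained e.g. along the cycle 0 → 0 with weight 2 and length 1. So λ(A) = 2/1 = 2.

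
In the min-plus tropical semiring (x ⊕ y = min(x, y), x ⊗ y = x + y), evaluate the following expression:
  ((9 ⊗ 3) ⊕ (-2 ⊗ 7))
((9 ⊗ 3) ⊕ (-2 ⊗ 7)) = 5

Expand innermost to outermost. Recall ⊕ takes the minimum of its arguments and ⊗ takes their sum. Working out the expression ((9 ⊗ 3) ⊕ (-2 ⊗ 7)) gives 5.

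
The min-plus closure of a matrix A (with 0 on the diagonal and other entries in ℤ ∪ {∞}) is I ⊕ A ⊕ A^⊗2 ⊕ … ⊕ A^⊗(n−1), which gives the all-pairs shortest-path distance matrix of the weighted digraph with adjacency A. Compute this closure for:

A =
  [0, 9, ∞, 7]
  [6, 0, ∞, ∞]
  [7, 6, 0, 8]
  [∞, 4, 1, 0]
Closure =
  [0, 9, 8, 7]
  [6, 0, 14, 13]
  [7, 6, 0, 8]
  [8, 4, 1, 0]

This is the Floyd-Warshall all-pairs shortest-path computation. For each intermediate vertex k = 0, 1, …, 3, update dist[i][j] ← min(dist[i][j], dist[i][k] + dist[k][j]). The final matrix gives, for each (i, j), the minimum total weight of any directed path from i to j (possibly empty when i = j).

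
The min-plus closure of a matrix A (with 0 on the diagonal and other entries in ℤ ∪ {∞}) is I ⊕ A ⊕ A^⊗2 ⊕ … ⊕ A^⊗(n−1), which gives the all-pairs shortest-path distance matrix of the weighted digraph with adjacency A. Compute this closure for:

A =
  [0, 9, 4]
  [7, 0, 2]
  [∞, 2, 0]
Closure =
  [0, 6, 4]
  [7, 0, 2]
  [9, 2, 0]

This is the Floyd-Warshall all-pairs shortest-path computation. For each intermediate vertex k = 0, 1, …, 2, update dist[i][j] ← min(dist[i][j], dist[i][k] + dist[k][j]). The final matrix gives, for each (i, j), the minimum total weight of any directed path from i to j (possibly empty when i = j).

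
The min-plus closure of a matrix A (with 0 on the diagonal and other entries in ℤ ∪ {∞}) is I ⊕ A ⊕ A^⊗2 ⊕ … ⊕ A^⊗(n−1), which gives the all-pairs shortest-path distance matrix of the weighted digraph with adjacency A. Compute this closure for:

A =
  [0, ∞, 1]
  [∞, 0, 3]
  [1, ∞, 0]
Closure =
  [0, ∞, 1]
  [4, 0, 3]
  [1, ∞, 0]

This is the Floyd-Warshall all-pairs shortest-path computation. For each intermediate vertex k = 0, 1, …, 2, update dist[i][j] ← min(dist[i][j], dist[i][k] + dist[k][j]). The final matrix gives, for each (i, j), the minimum total weight of any directed path from i to j (possibly empty when i = j).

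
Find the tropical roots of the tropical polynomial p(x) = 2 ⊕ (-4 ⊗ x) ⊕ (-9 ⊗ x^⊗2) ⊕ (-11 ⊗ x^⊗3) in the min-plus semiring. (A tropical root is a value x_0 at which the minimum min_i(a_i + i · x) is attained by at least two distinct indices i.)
Roots: {2, 5, 6}

Each tropical root is a break point of the lower envelope of the lines y = a_i + i · x (there are 4 lines, with slopes 0, 1, ..., 3). Only the lines that attain the minimum somewhere contribute to roots; other lines are dominated. Here the surviving (envelope) indices are i = 3, i = 2, i = 1, i = 0.
Intersections between consecutive envelope lines give the roots: for adjacent envelope indices i < j the intersection is x = (a_i − a_j) / (j − i). Reading off the sorted break points: {2, 5, 6}.
Verification: at each break x_0, at least two indices attain the minimum of min_i(a_i + i · x_0).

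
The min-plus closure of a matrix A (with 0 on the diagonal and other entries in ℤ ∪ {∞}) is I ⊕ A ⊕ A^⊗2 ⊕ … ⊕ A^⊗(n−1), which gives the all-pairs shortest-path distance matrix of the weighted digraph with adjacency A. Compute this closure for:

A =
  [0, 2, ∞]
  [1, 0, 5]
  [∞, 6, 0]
Closure =
  [0, 2, 7]
  [1, 0, 5]
  [7, 6, 0]

This is the Floyd-Warshall all-pairs shortest-path computation. For each intermediate vertex k = 0, 1, …, 2, update dist[i][j] ← min(dist[i][j], dist[i][k] + dist[k][j]). The final matrix gives, for each (i, j), the minimum total weight of any directed path from i to j (possibly empty when i = j).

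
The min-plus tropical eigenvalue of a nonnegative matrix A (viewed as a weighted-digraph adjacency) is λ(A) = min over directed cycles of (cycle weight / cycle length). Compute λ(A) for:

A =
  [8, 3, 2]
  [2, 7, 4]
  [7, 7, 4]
λ(A) = 5/2

Enumerate directed cycles and compute their means (weight / length). Sample:
  cycle 0 → 0: weight = 8, length = 1, mean = 8/1 ≈ 8.000
  cycle 1 → 1: weight = 7, length = 1, mean = 7/1 ≈ 7.000
  cycle 2 → 2: weight = 4, length = 1, mean = 4/1 ≈ 4.000
  cycle 0 → 1 → 0: weight = 5, length = 2, mean = 5/2 ≈ 2.500
  cycle 0 → 2 → 0: weight = 9, length = 2, mean = 9/2 ≈ 4.500
  cycle 1 → 0 → 1: weight = 5, length = 2, mean = 5/2 ≈ 2.500
Minimum mean = 2.500, attained e.g. along the cycle 0 → 1 → 0 with weight 5 and length 2. So λ(A) = 5/2 = 5/2.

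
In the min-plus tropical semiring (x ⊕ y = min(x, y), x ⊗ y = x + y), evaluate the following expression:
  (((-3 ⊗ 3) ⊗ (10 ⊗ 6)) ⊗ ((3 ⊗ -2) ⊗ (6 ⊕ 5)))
(((-3 ⊗ 3) ⊗ (10 ⊗ 6)) ⊗ ((3 ⊗ -2) ⊗ (6 ⊕ 5))) = 22

Expand innermost to outermost. Recall ⊕ takes the minimum of its arguments and ⊗ takes their sum. Working out the expression (((-3 ⊗ 3) ⊗ (10 ⊗ 6)) ⊗ ((3 ⊗ -2) ⊗ (6 ⊕ 5))) gives 22.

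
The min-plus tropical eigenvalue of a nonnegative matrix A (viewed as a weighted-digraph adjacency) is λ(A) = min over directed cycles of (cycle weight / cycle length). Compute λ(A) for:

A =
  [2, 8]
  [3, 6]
λ(A) = 2

Enumerate directed cycles and compute their means (weight / length). Sample:
  cycle 0 → 0: weight = 2, length = 1, mean = 2/1 ≈ 2.000
  cycle 1 → 1: weight = 6, length = 1, mean = 6/1 ≈ 6.000
  cycle 0 → 1 → 0: weight = 11, length = 2, mean = 11/2 ≈ 5.500
  cycle 1 → 0 → 1: weight = 11, length = 2, mean = 11/2 ≈ 5.500
Minimum mean = 2.000, attained e.g. along the cycle 0 → 0 with weight 2 and length 1. So λ(A) = 2/1 = 2.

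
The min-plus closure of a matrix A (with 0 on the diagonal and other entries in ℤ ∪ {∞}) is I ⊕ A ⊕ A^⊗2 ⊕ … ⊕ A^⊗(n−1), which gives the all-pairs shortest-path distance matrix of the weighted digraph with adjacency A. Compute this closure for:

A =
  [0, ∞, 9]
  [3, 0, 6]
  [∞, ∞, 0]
Closure =
  [0, ∞, 9]
  [3, 0, 6]
  [∞, ∞, 0]

This is the Floyd-Warshall all-pairs shortest-path computation. For each intermediate vertex k = 0, 1, …, 2, update dist[i][j] ← min(dist[i][j], dist[i][k] + dist[k][j]). The final matrix gives, for each (i, j), the minimum total weight of any directed path from i to j (possibly empty when i = j).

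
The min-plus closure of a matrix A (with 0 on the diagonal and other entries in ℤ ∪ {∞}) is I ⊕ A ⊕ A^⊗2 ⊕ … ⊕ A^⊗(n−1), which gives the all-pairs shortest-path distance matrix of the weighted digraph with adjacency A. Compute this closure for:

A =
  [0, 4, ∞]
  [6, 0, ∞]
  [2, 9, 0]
Closure =
  [0, 4, ∞]
  [6, 0, ∞]
  [2, 6, 0]

This is the Floyd-Warshall all-pairs shortest-path computation. For each intermediate vertex k = 0, 1, …, 2, update dist[i][j] ← min(dist[i][j], dist[i][k] + dist[k][j]). The final matrix gives, for each (i, j), the minimum total weight of any directed path from i to j (possibly empty when i = j).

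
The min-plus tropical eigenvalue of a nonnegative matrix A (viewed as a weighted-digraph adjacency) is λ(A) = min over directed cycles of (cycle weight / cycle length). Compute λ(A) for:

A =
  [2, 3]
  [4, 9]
λ(A) = 2

Enumerate directed cycles and compute their means (weight / length). Sample:
  cycle 0 → 0: weight = 2, length = 1, mean = 2/1 ≈ 2.000
  cycle 1 → 1: weight = 9, length = 1, mean = 9/1 ≈ 9.000
  cycle 0 → 1 → 0: weight = 7, length = 2, mean = 7/2 ≈ 3.500
  cycle 1 → 0 → 1: weight = 7, length = 2, mean = 7/2 ≈ 3.500
Minimum mean = 2.000, attained e.g. along the cycle 0 → 0 with weight 2 and length 1. So λ(A) = 2/1 = 2.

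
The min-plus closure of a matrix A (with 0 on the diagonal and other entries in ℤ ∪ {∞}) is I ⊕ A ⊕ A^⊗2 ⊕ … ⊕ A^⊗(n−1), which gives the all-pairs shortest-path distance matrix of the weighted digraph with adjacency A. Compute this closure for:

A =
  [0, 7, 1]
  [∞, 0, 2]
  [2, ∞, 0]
Closure =
  [0, 7, 1]
  [4, 0, 2]
  [2, 9, 0]

This is the Floyd-Warshall all-pairs shortest-path computation. For each intermediate vertex k = 0, 1, …, 2, update dist[i][j] ← min(dist[i][j], dist[i][k] + dist[k][j]). The final matrix gives, for each (i, j), the minimum total weight of any directed path from i to j (possibly empty when i = j).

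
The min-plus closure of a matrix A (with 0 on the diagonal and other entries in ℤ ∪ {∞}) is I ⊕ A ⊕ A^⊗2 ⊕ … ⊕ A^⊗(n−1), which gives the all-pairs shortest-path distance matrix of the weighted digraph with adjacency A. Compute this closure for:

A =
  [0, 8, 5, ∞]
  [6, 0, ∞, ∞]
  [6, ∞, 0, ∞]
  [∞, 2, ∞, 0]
Closure =
  [0, 8, 5, ∞]
  [6, 0, 11, ∞]
  [6, 14, 0, ∞]
  [8, 2, 13, 0]

This is the Floyd-Warshall all-pairs shortest-path computation. For each intermediate vertex k = 0, 1, …, 3, update dist[i][j] ← min(dist[i][j], dist[i][k] + dist[k][j]). The final matrix gives, for each (i, j), the minimum total weight of any directed path from i to j (possibly empty when i = j).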